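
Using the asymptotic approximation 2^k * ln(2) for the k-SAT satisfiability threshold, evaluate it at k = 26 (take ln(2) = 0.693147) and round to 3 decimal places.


Using the asymptotic formula: threshold ~ 2^k * ln(2).
2^26 = 67108864.
67108864 * 0.693147 = 46516307.755.

46516307.755


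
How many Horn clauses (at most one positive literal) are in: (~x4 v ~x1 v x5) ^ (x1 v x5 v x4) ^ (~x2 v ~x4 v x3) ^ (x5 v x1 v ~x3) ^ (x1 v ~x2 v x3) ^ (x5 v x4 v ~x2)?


A Horn clause has at most one positive literal.
Clause 1: 1 positive lit(s) -> Horn
Clause 2: 3 positive lit(s) -> not Horn
Clause 3: 1 positive lit(s) -> Horn
Clause 4: 2 positive lit(s) -> not Horn
Clause 5: 2 positive lit(s) -> not Horn
Clause 6: 2 positive lit(s) -> not Horn
Total Horn clauses = 2.

2


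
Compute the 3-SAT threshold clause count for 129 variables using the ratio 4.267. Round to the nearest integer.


The 3-SAT phase transition occurs at approximately 4.267 clauses per variable.
m = 4.267 * 129 = 550.443.
Rounded to nearest integer: 550.

550


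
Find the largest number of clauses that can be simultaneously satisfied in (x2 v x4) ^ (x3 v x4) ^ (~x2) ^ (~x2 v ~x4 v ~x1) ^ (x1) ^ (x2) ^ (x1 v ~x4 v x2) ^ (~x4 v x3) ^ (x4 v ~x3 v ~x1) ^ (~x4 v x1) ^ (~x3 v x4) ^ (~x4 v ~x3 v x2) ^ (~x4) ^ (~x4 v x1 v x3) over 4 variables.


Enumerate all 16 truth assignments.
For each, count how many of the 14 clauses are satisfied.
The formula is not fully satisfiable, so the maximum is below 14.
Maximum simultaneously satisfiable clauses = 12.

12


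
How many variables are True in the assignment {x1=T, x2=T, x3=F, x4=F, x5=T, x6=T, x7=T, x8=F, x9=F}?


The weight is the number of variables assigned True.
True variables: x1, x2, x5, x6, x7.
Weight = 5.

5


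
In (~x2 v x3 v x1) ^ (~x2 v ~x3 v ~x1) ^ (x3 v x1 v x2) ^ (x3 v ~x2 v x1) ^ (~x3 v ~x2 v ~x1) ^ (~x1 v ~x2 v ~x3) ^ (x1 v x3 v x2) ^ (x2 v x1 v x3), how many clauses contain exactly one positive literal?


A definite clause has exactly one positive literal.
Clause 1: 2 positive -> not definite
Clause 2: 0 positive -> not definite
Clause 3: 3 positive -> not definite
Clause 4: 2 positive -> not definite
Clause 5: 0 positive -> not definite
Clause 6: 0 positive -> not definite
Clause 7: 3 positive -> not definite
Clause 8: 3 positive -> not definite
Definite clause count = 0.

0


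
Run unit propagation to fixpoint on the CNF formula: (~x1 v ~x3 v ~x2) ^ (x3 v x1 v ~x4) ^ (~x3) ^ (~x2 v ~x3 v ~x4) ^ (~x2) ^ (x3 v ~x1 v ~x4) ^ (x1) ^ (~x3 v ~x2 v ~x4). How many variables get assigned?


Unit propagation repeatedly assigns the literal in any unit clause, then simplifies.
Assignments in order: x3 = F, x2 = F, x1 = T, x4 = F.
No further unit clauses remain.
Total variables assigned = 4.

4


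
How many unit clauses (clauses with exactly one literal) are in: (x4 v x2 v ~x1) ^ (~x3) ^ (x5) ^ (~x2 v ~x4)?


A unit clause contains exactly one literal.
Unit clauses found: (~x3), (x5).
Count = 2.

2


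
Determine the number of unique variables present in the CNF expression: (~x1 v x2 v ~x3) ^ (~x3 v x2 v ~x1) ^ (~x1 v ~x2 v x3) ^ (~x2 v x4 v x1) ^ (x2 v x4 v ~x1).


Identify each distinct variable in the formula.
Variables found: x1, x2, x3, x4.
Total distinct variables = 4.

4


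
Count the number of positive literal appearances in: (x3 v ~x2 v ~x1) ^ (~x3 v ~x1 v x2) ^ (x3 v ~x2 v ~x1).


Scan each clause for unnegated literals.
Clause 1: 1 positive; Clause 2: 1 positive; Clause 3: 1 positive.
Total positive literal occurrences = 3.

3


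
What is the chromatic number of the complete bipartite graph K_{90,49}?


K_{90,49} is bipartite by definition: the two parts are independent sets, with every edge crossing between them.
Color all vertices in one part with color 1 and all vertices in the other part with color 2.
Since the graph has at least one edge, one color does not suffice.
Chromatic number = 2.

2


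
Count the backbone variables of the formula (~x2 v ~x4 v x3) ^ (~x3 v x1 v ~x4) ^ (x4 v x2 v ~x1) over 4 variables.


Find all satisfying assignments: 10 model(s).
Check which variables have the same value in every model.
No variable is fixed across all models.
Backbone size = 0.

0


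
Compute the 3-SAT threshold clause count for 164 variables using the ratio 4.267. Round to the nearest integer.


The 3-SAT phase transition occurs at approximately 4.267 clauses per variable.
m = 4.267 * 164 = 699.788.
Rounded to nearest integer: 700.

700


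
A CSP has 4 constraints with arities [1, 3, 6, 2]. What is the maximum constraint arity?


The arities are: 1, 3, 6, 2.
Scan for the maximum value.
Maximum arity = 6.

6


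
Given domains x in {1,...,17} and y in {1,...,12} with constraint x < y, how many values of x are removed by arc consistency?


For the constraint x < y, x needs a supporting value in y's domain.
x can be at most 11 (one less than y's maximum).
Valid x values from domain: 11 out of 17.
Pruned = 17 - 11 = 6.

6


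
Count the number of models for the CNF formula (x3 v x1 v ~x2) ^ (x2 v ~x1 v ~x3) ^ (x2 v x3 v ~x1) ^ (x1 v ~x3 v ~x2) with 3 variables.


Enumerate all 8 truth assignments over 3 variables.
Test each against every clause.
Satisfying assignments found: 4.

4


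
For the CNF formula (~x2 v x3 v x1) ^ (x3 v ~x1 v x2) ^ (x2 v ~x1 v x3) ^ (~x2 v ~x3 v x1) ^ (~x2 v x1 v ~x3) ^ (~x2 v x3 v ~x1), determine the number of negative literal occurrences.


Scan each clause for negated literals.
Clause 1: 1 negative; Clause 2: 1 negative; Clause 3: 1 negative; Clause 4: 2 negative; Clause 5: 2 negative; Clause 6: 2 negative.
Total negative literal occurrences = 9.

9


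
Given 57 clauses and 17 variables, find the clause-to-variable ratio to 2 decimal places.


Clause-to-variable ratio = clauses / variables.
57 / 17 = 3.35.

3.35


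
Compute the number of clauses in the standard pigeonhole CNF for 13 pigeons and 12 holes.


The PHP encoding has two parts:
1) At-least-one-hole clauses: 13 (one per pigeon, each with 12 literals).
2) At-most-one-pigeon-per-hole clauses: 12 holes * C(13,2) = 12 * 78 = 936.
Total clauses = 13 + 936 = 949.

949


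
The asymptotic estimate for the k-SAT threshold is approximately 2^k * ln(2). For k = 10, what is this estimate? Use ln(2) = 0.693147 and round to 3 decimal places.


Using the asymptotic formula: threshold ~ 2^k * ln(2).
2^10 = 1024.
1024 * 0.693147 = 709.783.

709.783


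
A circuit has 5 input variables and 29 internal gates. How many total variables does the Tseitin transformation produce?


The Tseitin transformation introduces one auxiliary variable per gate.
Total variables = inputs + gates = 5 + 29 = 34.

34


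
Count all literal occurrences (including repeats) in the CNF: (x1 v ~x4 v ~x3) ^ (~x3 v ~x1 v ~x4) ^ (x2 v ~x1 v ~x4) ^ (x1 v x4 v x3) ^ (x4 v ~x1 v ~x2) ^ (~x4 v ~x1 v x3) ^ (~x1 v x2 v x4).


Clause lengths: 3, 3, 3, 3, 3, 3, 3.
Sum = 3 + 3 + 3 + 3 + 3 + 3 + 3 = 21.

21


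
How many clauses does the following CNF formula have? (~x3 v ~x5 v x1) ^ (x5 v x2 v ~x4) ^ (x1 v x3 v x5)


Each group enclosed in parentheses joined by ^ is one clause.
Counting the conjuncts: 3 clauses.

3


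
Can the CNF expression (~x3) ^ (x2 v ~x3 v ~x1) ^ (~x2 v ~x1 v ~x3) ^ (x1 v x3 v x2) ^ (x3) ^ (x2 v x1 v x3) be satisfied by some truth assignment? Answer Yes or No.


Check all 8 possible truth assignments.
Number of satisfying assignments found: 0.
The formula is unsatisfiable.

No


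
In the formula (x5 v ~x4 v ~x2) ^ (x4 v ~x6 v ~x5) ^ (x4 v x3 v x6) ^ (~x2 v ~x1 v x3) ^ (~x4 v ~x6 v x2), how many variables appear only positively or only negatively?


A pure literal appears in only one polarity across all clauses.
Pure literals: x1 (negative only), x3 (positive only).
Count = 2.

2


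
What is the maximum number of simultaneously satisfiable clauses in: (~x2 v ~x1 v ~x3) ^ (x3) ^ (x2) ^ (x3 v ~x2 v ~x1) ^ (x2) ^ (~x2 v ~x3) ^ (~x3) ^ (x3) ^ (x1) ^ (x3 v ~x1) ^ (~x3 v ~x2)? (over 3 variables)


Enumerate all 8 truth assignments.
For each, count how many of the 11 clauses are satisfied.
The formula is not fully satisfiable, so the maximum is below 11.
Maximum simultaneously satisfiable clauses = 8.

8


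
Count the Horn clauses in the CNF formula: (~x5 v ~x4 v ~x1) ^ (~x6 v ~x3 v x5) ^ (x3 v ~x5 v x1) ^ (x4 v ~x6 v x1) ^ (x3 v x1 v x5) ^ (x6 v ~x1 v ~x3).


A Horn clause has at most one positive literal.
Clause 1: 0 positive lit(s) -> Horn
Clause 2: 1 positive lit(s) -> Horn
Clause 3: 2 positive lit(s) -> not Horn
Clause 4: 2 positive lit(s) -> not Horn
Clause 5: 3 positive lit(s) -> not Horn
Clause 6: 1 positive lit(s) -> Horn
Total Horn clauses = 3.

3


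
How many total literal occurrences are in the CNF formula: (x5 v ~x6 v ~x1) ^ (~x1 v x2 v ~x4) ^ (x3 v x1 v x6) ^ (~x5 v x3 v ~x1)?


Clause lengths: 3, 3, 3, 3.
Sum = 3 + 3 + 3 + 3 = 12.

12


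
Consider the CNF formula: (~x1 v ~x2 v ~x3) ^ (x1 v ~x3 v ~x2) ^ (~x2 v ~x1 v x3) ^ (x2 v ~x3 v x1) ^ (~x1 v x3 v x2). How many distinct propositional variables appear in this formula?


Identify each distinct variable in the formula.
Variables found: x1, x2, x3.
Total distinct variables = 3.

3


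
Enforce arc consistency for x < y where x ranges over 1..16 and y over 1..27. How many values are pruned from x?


For the constraint x < y, x needs a supporting value in y's domain.
x can be at most 26 (one less than y's maximum).
Valid x values from domain: 16 out of 16.
Pruned = 16 - 16 = 0.

0


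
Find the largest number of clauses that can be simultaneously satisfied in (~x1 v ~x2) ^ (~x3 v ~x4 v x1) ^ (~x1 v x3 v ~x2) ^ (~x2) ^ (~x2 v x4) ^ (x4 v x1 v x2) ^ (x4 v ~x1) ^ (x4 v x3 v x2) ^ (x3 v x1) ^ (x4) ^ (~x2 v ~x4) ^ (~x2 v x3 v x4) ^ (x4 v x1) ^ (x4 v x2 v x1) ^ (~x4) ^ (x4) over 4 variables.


Enumerate all 16 truth assignments.
For each, count how many of the 16 clauses are satisfied.
The formula is not fully satisfiable, so the maximum is below 16.
Maximum simultaneously satisfiable clauses = 15.

15


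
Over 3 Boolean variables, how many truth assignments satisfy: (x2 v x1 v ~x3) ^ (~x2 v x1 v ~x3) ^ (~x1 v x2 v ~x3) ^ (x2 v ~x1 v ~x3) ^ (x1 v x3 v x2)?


Enumerate all 8 truth assignments over 3 variables.
Test each against every clause.
Satisfying assignments found: 4.

4


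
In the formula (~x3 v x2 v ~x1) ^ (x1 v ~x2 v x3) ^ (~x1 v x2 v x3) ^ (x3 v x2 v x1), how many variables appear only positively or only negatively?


A pure literal appears in only one polarity across all clauses.
No pure literals found.
Count = 0.

0


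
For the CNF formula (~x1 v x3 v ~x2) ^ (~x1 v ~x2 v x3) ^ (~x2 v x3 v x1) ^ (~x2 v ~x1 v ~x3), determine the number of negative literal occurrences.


Scan each clause for negated literals.
Clause 1: 2 negative; Clause 2: 2 negative; Clause 3: 1 negative; Clause 4: 3 negative.
Total negative literal occurrences = 8.

8


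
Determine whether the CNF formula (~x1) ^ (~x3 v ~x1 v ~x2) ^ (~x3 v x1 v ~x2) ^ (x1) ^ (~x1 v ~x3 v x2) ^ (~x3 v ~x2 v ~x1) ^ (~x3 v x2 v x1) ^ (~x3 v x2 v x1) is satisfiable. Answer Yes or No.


Check all 8 possible truth assignments.
Number of satisfying assignments found: 0.
The formula is unsatisfiable.

No


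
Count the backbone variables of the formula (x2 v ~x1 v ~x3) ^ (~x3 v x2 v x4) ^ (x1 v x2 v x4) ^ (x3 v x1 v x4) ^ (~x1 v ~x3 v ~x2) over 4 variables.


Find all satisfying assignments: 9 model(s).
Check which variables have the same value in every model.
No variable is fixed across all models.
Backbone size = 0.

0


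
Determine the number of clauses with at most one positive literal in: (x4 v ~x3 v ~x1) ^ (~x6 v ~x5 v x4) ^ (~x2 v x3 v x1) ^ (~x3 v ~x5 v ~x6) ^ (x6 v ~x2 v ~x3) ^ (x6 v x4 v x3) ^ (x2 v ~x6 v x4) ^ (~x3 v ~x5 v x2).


A Horn clause has at most one positive literal.
Clause 1: 1 positive lit(s) -> Horn
Clause 2: 1 positive lit(s) -> Horn
Clause 3: 2 positive lit(s) -> not Horn
Clause 4: 0 positive lit(s) -> Horn
Clause 5: 1 positive lit(s) -> Horn
Clause 6: 3 positive lit(s) -> not Horn
Clause 7: 2 positive lit(s) -> not Horn
Clause 8: 1 positive lit(s) -> Horn
Total Horn clauses = 5.

5


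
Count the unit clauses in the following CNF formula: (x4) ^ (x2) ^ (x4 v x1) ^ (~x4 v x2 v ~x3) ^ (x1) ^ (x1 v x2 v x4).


A unit clause contains exactly one literal.
Unit clauses found: (x4), (x2), (x1).
Count = 3.

3


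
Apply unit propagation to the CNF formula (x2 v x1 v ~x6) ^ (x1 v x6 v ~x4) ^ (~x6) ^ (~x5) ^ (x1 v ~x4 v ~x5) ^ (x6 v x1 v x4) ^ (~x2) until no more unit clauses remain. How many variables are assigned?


Unit propagation repeatedly assigns the literal in any unit clause, then simplifies.
Assignments in order: x6 = F, x5 = F, x2 = F.
No further unit clauses remain.
Total variables assigned = 3.

3


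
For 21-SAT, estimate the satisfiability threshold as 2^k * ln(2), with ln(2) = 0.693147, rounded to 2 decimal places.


Using the asymptotic formula: threshold ~ 2^k * ln(2).
2^21 = 2097152.
2097152 * 0.693147 = 1453634.62.

1453634.62


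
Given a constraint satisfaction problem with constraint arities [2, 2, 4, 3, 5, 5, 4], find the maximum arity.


The arities are: 2, 2, 4, 3, 5, 5, 4.
Scan for the maximum value.
Maximum arity = 5.

5


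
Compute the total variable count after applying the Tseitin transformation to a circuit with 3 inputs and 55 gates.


The Tseitin transformation introduces one auxiliary variable per gate.
Total variables = inputs + gates = 3 + 55 = 58.

58


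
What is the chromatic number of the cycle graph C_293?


An odd cycle cannot be 2-colored: alternating two colors around the cycle returns to the start with a conflict.
Since 293 is odd, three colors are required (and three suffice).
Chromatic number = 3.

3


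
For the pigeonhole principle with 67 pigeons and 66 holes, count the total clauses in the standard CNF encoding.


The PHP encoding has two parts:
1) At-least-one-hole clauses: 67 (one per pigeon, each with 66 literals).
2) At-most-one-pigeon-per-hole clauses: 66 holes * C(67,2) = 66 * 2211 = 145926.
Total clauses = 67 + 145926 = 145993.

145993


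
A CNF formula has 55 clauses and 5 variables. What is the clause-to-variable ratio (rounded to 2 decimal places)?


Clause-to-variable ratio = clauses / variables.
55 / 5 = 11.0.

11.0


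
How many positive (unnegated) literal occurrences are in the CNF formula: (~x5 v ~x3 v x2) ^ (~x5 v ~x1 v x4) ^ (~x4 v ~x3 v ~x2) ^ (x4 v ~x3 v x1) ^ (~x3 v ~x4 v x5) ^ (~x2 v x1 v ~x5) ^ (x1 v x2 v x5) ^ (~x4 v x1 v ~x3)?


Scan each clause for unnegated literals.
Clause 1: 1 positive; Clause 2: 1 positive; Clause 3: 0 positive; Clause 4: 2 positive; Clause 5: 1 positive; Clause 6: 1 positive; Clause 7: 3 positive; Clause 8: 1 positive.
Total positive literal occurrences = 10.

10


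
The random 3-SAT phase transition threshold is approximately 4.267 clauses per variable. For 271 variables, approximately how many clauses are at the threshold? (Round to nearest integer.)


The 3-SAT phase transition occurs at approximately 4.267 clauses per variable.
m = 4.267 * 271 = 1156.357.
Rounded to nearest integer: 1156.

1156


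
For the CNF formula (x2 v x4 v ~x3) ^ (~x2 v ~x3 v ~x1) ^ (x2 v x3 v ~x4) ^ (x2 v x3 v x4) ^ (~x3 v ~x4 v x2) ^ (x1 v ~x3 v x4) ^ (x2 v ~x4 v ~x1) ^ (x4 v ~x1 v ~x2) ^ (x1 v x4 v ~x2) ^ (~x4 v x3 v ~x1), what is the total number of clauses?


Each group enclosed in parentheses joined by ^ is one clause.
Counting the conjuncts: 10 clauses.

10


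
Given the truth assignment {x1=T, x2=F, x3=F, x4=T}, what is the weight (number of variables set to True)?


The weight is the number of variables assigned True.
True variables: x1, x4.
Weight = 2.

2


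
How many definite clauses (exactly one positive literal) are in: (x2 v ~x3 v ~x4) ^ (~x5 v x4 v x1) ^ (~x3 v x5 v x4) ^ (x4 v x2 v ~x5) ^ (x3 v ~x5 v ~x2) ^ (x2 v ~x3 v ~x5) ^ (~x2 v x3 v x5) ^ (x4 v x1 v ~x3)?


A definite clause has exactly one positive literal.
Clause 1: 1 positive -> definite
Clause 2: 2 positive -> not definite
Clause 3: 2 positive -> not definite
Clause 4: 2 positive -> not definite
Clause 5: 1 positive -> definite
Clause 6: 1 positive -> definite
Clause 7: 2 positive -> not definite
Clause 8: 2 positive -> not definite
Definite clause count = 3.

3


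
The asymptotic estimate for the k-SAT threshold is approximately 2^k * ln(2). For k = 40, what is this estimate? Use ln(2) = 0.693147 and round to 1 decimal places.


Using the asymptotic formula: threshold ~ 2^k * ln(2).
2^40 = 1099511627776.
1099511627776 * 0.693147 = 762123186258.1.

762123186258.1


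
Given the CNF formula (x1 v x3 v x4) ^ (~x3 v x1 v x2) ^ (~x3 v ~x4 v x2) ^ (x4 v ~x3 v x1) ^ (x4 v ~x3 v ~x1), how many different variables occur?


Identify each distinct variable in the formula.
Variables found: x1, x2, x3, x4.
Total distinct variables = 4.

4


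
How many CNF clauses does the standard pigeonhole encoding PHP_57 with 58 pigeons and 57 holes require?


The PHP encoding has two parts:
1) At-least-one-hole clauses: 58 (one per pigeon, each with 57 literals).
2) At-most-one-pigeon-per-hole clauses: 57 holes * C(58,2) = 57 * 1653 = 94221.
Total clauses = 58 + 94221 = 94279.

94279


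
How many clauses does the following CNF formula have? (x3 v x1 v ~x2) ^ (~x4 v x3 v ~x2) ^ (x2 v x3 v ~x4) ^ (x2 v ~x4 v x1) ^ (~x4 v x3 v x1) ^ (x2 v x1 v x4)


Each group enclosed in parentheses joined by ^ is one clause.
Counting the conjuncts: 6 clauses.

6


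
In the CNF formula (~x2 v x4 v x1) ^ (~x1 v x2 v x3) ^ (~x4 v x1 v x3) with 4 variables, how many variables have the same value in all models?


Find all satisfying assignments: 10 model(s).
Check which variables have the same value in every model.
No variable is fixed across all models.
Backbone size = 0.

0


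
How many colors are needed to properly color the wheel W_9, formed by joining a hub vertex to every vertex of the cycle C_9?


W_9 consists of the cycle C_9 together with a hub vertex adjacent to every cycle vertex.
The cycle C_9 needs 3 colors (odd cycle -> 3).
The hub is adjacent to every cycle vertex, so it must receive a new color distinct from all of them.
Chromatic number = 3 + 1 = 4.

4


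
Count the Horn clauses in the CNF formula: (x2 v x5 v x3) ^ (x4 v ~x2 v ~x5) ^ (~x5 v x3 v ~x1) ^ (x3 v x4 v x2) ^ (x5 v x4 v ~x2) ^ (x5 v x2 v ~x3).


A Horn clause has at most one positive literal.
Clause 1: 3 positive lit(s) -> not Horn
Clause 2: 1 positive lit(s) -> Horn
Clause 3: 1 positive lit(s) -> Horn
Clause 4: 3 positive lit(s) -> not Horn
Clause 5: 2 positive lit(s) -> not Horn
Clause 6: 2 positive lit(s) -> not Horn
Total Horn clauses = 2.

2


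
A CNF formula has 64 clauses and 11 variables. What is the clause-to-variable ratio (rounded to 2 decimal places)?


Clause-to-variable ratio = clauses / variables.
64 / 11 = 5.82.

5.82


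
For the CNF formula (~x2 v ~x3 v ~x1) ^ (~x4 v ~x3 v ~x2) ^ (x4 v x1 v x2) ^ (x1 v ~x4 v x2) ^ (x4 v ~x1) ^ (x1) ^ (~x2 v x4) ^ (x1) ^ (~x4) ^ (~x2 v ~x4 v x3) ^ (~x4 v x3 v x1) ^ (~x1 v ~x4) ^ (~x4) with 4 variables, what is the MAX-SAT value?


Enumerate all 16 truth assignments.
For each, count how many of the 13 clauses are satisfied.
The formula is not fully satisfiable, so the maximum is below 13.
Maximum simultaneously satisfiable clauses = 12.

12


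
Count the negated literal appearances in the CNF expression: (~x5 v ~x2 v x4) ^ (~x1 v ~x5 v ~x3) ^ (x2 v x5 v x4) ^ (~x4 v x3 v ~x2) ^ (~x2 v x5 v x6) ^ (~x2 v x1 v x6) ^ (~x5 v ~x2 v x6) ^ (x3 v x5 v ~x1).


Scan each clause for negated literals.
Clause 1: 2 negative; Clause 2: 3 negative; Clause 3: 0 negative; Clause 4: 2 negative; Clause 5: 1 negative; Clause 6: 1 negative; Clause 7: 2 negative; Clause 8: 1 negative.
Total negative literal occurrences = 12.

12


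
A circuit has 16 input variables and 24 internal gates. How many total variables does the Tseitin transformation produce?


The Tseitin transformation introduces one auxiliary variable per gate.
Total variables = inputs + gates = 16 + 24 = 40.

40


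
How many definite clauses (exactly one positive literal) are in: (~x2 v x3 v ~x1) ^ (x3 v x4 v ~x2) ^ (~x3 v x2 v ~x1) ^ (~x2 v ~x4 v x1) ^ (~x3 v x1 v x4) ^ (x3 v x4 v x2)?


A definite clause has exactly one positive literal.
Clause 1: 1 positive -> definite
Clause 2: 2 positive -> not definite
Clause 3: 1 positive -> definite
Clause 4: 1 positive -> definite
Clause 5: 2 positive -> not definite
Clause 6: 3 positive -> not definite
Definite clause count = 3.

3


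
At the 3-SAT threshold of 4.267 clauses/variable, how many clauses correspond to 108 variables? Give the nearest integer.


The 3-SAT phase transition occurs at approximately 4.267 clauses per variable.
m = 4.267 * 108 = 460.836.
Rounded to nearest integer: 461.

461


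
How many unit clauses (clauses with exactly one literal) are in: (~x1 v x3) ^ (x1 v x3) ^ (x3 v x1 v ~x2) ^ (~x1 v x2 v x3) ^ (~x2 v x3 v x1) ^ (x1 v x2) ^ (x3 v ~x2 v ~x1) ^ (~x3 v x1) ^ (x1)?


A unit clause contains exactly one literal.
Unit clauses found: (x1).
Count = 1.

1


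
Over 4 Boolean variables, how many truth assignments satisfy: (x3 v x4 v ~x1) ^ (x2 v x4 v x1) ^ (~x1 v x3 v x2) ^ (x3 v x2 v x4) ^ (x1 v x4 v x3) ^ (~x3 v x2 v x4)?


Enumerate all 16 truth assignments over 4 variables.
Test each against every clause.
Satisfying assignments found: 9.

9


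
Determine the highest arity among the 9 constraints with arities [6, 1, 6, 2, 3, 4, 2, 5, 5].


The arities are: 6, 1, 6, 2, 3, 4, 2, 5, 5.
Scan for the maximum value.
Maximum arity = 6.

6


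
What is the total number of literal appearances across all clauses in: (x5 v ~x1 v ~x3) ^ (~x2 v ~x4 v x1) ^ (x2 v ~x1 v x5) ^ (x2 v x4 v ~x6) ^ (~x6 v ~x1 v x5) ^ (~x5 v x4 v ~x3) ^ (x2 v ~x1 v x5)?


Clause lengths: 3, 3, 3, 3, 3, 3, 3.
Sum = 3 + 3 + 3 + 3 + 3 + 3 + 3 = 21.

21


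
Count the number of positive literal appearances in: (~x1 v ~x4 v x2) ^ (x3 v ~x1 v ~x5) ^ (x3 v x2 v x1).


Scan each clause for unnegated literals.
Clause 1: 1 positive; Clause 2: 1 positive; Clause 3: 3 positive.
Total positive literal occurrences = 5.

5


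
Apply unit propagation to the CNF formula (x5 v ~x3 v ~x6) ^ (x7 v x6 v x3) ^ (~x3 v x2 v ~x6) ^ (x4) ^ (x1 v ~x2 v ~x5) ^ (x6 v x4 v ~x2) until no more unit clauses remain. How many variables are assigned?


Unit propagation repeatedly assigns the literal in any unit clause, then simplifies.
Assignments in order: x4 = T.
No further unit clauses remain.
Total variables assigned = 1.

1


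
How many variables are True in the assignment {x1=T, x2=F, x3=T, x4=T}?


The weight is the number of variables assigned True.
True variables: x1, x3, x4.
Weight = 3.

3


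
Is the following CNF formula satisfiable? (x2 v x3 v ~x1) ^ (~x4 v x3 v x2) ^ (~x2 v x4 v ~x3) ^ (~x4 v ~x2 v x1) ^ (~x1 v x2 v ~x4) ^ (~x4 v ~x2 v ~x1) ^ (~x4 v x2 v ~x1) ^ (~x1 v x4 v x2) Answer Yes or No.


Check all 16 possible truth assignments.
Number of satisfying assignments found: 5.
The formula is satisfiable.

Yes


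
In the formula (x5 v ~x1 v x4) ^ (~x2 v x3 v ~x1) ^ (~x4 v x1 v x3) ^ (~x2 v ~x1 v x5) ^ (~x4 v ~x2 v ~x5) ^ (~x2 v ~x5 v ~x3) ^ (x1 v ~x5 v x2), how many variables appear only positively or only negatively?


A pure literal appears in only one polarity across all clauses.
No pure literals found.
Count = 0.

0


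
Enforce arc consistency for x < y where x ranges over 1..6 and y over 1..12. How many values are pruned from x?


For the constraint x < y, x needs a supporting value in y's domain.
x can be at most 11 (one less than y's maximum).
Valid x values from domain: 6 out of 6.
Pruned = 6 - 6 = 0.

0


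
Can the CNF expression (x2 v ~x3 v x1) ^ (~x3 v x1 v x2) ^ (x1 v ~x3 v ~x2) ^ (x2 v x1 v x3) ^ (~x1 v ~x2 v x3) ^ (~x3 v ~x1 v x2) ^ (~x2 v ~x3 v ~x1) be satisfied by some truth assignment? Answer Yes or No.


Check all 8 possible truth assignments.
Number of satisfying assignments found: 2.
The formula is satisfiable.

Yes


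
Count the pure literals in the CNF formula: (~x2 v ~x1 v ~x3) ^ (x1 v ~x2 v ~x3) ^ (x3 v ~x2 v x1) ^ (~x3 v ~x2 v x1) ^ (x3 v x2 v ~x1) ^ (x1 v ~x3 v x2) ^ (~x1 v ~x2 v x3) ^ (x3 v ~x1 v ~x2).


A pure literal appears in only one polarity across all clauses.
No pure literals found.
Count = 0.

0


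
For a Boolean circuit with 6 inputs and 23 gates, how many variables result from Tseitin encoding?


The Tseitin transformation introduces one auxiliary variable per gate.
Total variables = inputs + gates = 6 + 23 = 29.

29


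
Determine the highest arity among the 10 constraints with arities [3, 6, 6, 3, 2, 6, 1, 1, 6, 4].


The arities are: 3, 6, 6, 3, 2, 6, 1, 1, 6, 4.
Scan for the maximum value.
Maximum arity = 6.

6


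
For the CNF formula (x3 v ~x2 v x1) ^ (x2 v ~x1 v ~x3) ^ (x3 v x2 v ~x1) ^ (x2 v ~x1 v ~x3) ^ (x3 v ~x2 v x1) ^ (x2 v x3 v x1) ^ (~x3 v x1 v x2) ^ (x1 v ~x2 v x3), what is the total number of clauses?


Each group enclosed in parentheses joined by ^ is one clause.
Counting the conjuncts: 8 clauses.

8


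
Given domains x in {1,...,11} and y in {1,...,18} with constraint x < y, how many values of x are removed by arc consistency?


For the constraint x < y, x needs a supporting value in y's domain.
x can be at most 17 (one less than y's maximum).
Valid x values from domain: 11 out of 11.
Pruned = 11 - 11 = 0.

0


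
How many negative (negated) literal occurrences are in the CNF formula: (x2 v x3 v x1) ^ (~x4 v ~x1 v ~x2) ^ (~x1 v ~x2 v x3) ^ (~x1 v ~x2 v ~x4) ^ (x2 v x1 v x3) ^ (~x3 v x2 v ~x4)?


Scan each clause for negated literals.
Clause 1: 0 negative; Clause 2: 3 negative; Clause 3: 2 negative; Clause 4: 3 negative; Clause 5: 0 negative; Clause 6: 2 negative.
Total negative literal occurrences = 10.

10


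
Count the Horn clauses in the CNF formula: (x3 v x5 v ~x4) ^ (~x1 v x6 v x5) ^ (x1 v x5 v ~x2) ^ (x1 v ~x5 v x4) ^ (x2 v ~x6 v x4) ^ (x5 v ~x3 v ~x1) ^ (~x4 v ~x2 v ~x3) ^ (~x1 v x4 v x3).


A Horn clause has at most one positive literal.
Clause 1: 2 positive lit(s) -> not Horn
Clause 2: 2 positive lit(s) -> not Horn
Clause 3: 2 positive lit(s) -> not Horn
Clause 4: 2 positive lit(s) -> not Horn
Clause 5: 2 positive lit(s) -> not Horn
Clause 6: 1 positive lit(s) -> Horn
Clause 7: 0 positive lit(s) -> Horn
Clause 8: 2 positive lit(s) -> not Horn
Total Horn clauses = 2.

2


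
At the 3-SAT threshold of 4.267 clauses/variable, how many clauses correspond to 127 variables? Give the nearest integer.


The 3-SAT phase transition occurs at approximately 4.267 clauses per variable.
m = 4.267 * 127 = 541.909.
Rounded to nearest integer: 542.

542


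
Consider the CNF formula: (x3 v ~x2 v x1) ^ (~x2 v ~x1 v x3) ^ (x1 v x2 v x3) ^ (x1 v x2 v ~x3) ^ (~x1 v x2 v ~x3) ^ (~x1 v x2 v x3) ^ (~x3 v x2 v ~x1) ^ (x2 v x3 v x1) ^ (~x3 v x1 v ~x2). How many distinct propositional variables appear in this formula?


Identify each distinct variable in the formula.
Variables found: x1, x2, x3.
Total distinct variables = 3.

3


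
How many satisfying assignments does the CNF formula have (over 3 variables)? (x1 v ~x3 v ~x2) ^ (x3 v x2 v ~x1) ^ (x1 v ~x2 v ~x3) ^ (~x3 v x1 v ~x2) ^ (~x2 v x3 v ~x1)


Enumerate all 8 truth assignments over 3 variables.
Test each against every clause.
Satisfying assignments found: 5.

5


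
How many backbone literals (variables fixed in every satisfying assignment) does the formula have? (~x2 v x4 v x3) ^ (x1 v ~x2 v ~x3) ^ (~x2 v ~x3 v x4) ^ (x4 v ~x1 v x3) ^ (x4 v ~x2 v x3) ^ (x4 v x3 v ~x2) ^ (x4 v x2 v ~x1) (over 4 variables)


Find all satisfying assignments: 9 model(s).
Check which variables have the same value in every model.
No variable is fixed across all models.
Backbone size = 0.

0


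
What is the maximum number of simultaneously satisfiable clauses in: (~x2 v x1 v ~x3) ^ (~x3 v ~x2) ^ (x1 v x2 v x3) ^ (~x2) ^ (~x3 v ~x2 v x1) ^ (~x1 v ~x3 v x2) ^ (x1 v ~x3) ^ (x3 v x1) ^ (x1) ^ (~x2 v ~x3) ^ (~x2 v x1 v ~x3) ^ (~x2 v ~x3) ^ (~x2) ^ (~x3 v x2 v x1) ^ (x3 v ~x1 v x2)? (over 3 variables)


Enumerate all 8 truth assignments.
For each, count how many of the 15 clauses are satisfied.
The formula is not fully satisfiable, so the maximum is below 15.
Maximum simultaneously satisfiable clauses = 14.

14


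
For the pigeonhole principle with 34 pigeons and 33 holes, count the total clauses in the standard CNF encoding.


The PHP encoding has two parts:
1) At-least-one-hole clauses: 34 (one per pigeon, each with 33 literals).
2) At-most-one-pigeon-per-hole clauses: 33 holes * C(34,2) = 33 * 561 = 18513.
Total clauses = 34 + 18513 = 18547.

18547


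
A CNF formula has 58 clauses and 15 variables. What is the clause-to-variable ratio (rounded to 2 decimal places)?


Clause-to-variable ratio = clauses / variables.
58 / 15 = 3.87.

3.87


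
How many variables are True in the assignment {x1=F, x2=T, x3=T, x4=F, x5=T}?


The weight is the number of variables assigned True.
True variables: x2, x3, x5.
Weight = 3.

3


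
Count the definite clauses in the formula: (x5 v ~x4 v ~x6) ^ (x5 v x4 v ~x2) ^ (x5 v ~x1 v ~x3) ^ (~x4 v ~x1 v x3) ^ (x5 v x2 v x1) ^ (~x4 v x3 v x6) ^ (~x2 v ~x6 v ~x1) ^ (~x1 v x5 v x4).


A definite clause has exactly one positive literal.
Clause 1: 1 positive -> definite
Clause 2: 2 positive -> not definite
Clause 3: 1 positive -> definite
Clause 4: 1 positive -> definite
Clause 5: 3 positive -> not definite
Clause 6: 2 positive -> not definite
Clause 7: 0 positive -> not definite
Clause 8: 2 positive -> not definite
Definite clause count = 3.

3


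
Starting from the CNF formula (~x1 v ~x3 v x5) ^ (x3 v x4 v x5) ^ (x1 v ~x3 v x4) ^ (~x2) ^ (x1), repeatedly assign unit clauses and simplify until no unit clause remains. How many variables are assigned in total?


Unit propagation repeatedly assigns the literal in any unit clause, then simplifies.
Assignments in order: x2 = F, x1 = T.
No further unit clauses remain.
Total variables assigned = 2.

2


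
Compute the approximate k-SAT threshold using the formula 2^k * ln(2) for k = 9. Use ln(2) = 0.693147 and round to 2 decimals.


Using the asymptotic formula: threshold ~ 2^k * ln(2).
2^9 = 512.
512 * 0.693147 = 354.89.

354.89


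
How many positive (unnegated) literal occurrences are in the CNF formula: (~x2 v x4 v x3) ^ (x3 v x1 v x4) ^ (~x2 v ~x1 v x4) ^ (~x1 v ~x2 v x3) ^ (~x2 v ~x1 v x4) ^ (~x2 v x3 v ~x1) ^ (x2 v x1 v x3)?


Scan each clause for unnegated literals.
Clause 1: 2 positive; Clause 2: 3 positive; Clause 3: 1 positive; Clause 4: 1 positive; Clause 5: 1 positive; Clause 6: 1 positive; Clause 7: 3 positive.
Total positive literal occurrences = 12.

12


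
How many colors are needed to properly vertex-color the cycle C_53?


An odd cycle cannot be 2-colored: alternating two colors around the cycle returns to the start with a conflict.
Since 53 is odd, three colors are required (and three suffice).
Chromatic number = 3.

3


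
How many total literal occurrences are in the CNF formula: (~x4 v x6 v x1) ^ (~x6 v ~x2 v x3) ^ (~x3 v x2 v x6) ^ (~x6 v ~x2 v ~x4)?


Clause lengths: 3, 3, 3, 3.
Sum = 3 + 3 + 3 + 3 = 12.

12


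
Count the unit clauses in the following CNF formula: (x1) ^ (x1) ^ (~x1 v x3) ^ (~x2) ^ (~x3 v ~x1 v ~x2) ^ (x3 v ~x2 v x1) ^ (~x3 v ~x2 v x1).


A unit clause contains exactly one literal.
Unit clauses found: (x1), (x1), (~x2).
Count = 3.

3


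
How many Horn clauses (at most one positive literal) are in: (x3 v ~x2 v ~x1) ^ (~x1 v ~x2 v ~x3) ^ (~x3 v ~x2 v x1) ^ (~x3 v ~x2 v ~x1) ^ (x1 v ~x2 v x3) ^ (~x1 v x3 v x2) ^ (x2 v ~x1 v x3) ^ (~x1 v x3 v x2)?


A Horn clause has at most one positive literal.
Clause 1: 1 positive lit(s) -> Horn
Clause 2: 0 positive lit(s) -> Horn
Clause 3: 1 positive lit(s) -> Horn
Clause 4: 0 positive lit(s) -> Horn
Clause 5: 2 positive lit(s) -> not Horn
Clause 6: 2 positive lit(s) -> not Horn
Clause 7: 2 positive lit(s) -> not Horn
Clause 8: 2 positive lit(s) -> not Horn
Total Horn clauses = 4.

4


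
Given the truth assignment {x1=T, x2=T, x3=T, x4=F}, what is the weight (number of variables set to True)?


The weight is the number of variables assigned True.
True variables: x1, x2, x3.
Weight = 3.

3


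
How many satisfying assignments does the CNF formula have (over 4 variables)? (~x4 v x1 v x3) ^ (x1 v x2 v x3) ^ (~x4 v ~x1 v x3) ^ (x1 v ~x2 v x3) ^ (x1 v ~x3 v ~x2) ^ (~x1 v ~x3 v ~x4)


Enumerate all 16 truth assignments over 4 variables.
Test each against every clause.
Satisfying assignments found: 6.

6


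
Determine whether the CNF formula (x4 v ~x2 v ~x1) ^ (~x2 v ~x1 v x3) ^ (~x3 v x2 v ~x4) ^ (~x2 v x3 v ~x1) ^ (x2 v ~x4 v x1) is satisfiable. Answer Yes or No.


Check all 16 possible truth assignments.
Number of satisfying assignments found: 10.
The formula is satisfiable.

Yes


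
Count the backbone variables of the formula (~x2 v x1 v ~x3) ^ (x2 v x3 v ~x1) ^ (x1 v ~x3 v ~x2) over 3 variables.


Find all satisfying assignments: 6 model(s).
Check which variables have the same value in every model.
No variable is fixed across all models.
Backbone size = 0.

0


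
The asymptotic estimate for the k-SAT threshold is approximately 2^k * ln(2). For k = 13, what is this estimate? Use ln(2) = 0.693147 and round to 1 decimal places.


Using the asymptotic formula: threshold ~ 2^k * ln(2).
2^13 = 8192.
8192 * 0.693147 = 5678.3.

5678.3


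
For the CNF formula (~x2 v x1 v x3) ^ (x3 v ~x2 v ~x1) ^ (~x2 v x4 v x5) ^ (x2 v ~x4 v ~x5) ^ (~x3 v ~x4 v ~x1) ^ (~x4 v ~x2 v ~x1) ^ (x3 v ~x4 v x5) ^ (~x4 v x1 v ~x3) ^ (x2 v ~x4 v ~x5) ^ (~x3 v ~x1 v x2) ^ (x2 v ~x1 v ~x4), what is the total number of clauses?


Each group enclosed in parentheses joined by ^ is one clause.
Counting the conjuncts: 11 clauses.

11


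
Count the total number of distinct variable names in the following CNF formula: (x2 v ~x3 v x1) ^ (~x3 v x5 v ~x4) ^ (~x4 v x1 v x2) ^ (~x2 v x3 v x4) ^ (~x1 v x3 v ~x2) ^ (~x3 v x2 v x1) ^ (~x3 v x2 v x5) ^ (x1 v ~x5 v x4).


Identify each distinct variable in the formula.
Variables found: x1, x2, x3, x4, x5.
Total distinct variables = 5.

5


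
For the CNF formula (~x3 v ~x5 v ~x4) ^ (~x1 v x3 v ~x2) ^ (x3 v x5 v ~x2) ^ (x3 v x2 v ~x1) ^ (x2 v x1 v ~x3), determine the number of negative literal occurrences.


Scan each clause for negated literals.
Clause 1: 3 negative; Clause 2: 2 negative; Clause 3: 1 negative; Clause 4: 1 negative; Clause 5: 1 negative.
Total negative literal occurrences = 8.

8


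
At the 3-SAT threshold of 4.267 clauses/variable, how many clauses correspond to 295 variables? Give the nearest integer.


The 3-SAT phase transition occurs at approximately 4.267 clauses per variable.
m = 4.267 * 295 = 1258.765.
Rounded to nearest integer: 1259.

1259


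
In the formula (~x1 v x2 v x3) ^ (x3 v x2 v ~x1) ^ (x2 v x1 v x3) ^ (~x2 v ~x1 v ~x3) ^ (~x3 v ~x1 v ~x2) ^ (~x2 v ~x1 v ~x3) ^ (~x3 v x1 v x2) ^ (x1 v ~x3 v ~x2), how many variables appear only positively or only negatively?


A pure literal appears in only one polarity across all clauses.
No pure literals found.
Count = 0.

0


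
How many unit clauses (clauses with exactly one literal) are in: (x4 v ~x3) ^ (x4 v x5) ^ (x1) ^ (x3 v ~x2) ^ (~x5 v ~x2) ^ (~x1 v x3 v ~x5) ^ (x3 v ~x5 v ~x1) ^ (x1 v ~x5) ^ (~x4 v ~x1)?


A unit clause contains exactly one literal.
Unit clauses found: (x1).
Count = 1.

1


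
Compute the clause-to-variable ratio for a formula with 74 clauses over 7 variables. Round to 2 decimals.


Clause-to-variable ratio = clauses / variables.
74 / 7 = 10.57.

10.57


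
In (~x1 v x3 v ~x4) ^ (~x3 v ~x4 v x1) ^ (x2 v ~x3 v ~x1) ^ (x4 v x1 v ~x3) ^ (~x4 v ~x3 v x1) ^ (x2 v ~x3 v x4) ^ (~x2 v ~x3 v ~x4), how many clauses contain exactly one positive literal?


A definite clause has exactly one positive literal.
Clause 1: 1 positive -> definite
Clause 2: 1 positive -> definite
Clause 3: 1 positive -> definite
Clause 4: 2 positive -> not definite
Clause 5: 1 positive -> definite
Clause 6: 2 positive -> not definite
Clause 7: 0 positive -> not definite
Definite clause count = 4.

4


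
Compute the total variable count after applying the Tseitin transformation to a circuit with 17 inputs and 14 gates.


The Tseitin transformation introduces one auxiliary variable per gate.
Total variables = inputs + gates = 17 + 14 = 31.

31


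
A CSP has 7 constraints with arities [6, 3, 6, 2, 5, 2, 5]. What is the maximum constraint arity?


The arities are: 6, 3, 6, 2, 5, 2, 5.
Scan for the maximum value.
Maximum arity = 6.

6


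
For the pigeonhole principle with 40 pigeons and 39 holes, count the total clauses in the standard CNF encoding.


The PHP encoding has two parts:
1) At-least-one-hole clauses: 40 (one per pigeon, each with 39 literals).
2) At-most-one-pigeon-per-hole clauses: 39 holes * C(40,2) = 39 * 780 = 30420.
Total clauses = 40 + 30420 = 30460.

30460


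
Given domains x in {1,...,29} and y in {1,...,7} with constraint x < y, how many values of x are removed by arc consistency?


For the constraint x < y, x needs a supporting value in y's domain.
x can be at most 6 (one less than y's maximum).
Valid x values from domain: 6 out of 29.
Pruned = 29 - 6 = 23.

23


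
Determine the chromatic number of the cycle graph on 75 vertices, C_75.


An odd cycle cannot be 2-colored: alternating two colors around the cycle returns to the start with a conflict.
Since 75 is odd, three colors are required (and three suffice).
Chromatic number = 3.

3


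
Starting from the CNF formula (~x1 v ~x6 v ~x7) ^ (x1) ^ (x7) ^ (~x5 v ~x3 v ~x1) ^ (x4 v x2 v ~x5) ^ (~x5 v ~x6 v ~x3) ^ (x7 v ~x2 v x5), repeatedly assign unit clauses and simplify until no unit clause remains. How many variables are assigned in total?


Unit propagation repeatedly assigns the literal in any unit clause, then simplifies.
Assignments in order: x1 = T, x7 = T, x6 = F.
No further unit clauses remain.
Total variables assigned = 3.

3


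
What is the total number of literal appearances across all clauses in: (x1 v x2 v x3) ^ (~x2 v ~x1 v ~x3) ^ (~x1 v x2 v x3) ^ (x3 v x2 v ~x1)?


Clause lengths: 3, 3, 3, 3.
Sum = 3 + 3 + 3 + 3 = 12.

12


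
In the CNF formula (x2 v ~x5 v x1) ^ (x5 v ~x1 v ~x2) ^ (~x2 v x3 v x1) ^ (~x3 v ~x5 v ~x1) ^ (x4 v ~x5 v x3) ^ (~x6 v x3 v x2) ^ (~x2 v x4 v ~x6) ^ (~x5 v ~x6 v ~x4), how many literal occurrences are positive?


Scan each clause for unnegated literals.
Clause 1: 2 positive; Clause 2: 1 positive; Clause 3: 2 positive; Clause 4: 0 positive; Clause 5: 2 positive; Clause 6: 2 positive; Clause 7: 1 positive; Clause 8: 0 positive.
Total positive literal occurrences = 10.

10


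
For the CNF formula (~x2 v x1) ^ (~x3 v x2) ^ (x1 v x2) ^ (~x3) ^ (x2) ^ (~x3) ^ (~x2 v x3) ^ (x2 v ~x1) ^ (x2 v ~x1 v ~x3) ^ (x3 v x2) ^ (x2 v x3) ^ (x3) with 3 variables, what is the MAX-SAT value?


Enumerate all 8 truth assignments.
For each, count how many of the 12 clauses are satisfied.
The formula is not fully satisfiable, so the maximum is below 12.
Maximum simultaneously satisfiable clauses = 10.

10


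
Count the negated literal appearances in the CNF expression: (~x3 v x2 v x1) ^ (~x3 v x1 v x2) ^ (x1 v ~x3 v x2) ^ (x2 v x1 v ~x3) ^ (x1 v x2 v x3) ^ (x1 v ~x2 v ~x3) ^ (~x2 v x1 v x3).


Scan each clause for negated literals.
Clause 1: 1 negative; Clause 2: 1 negative; Clause 3: 1 negative; Clause 4: 1 negative; Clause 5: 0 negative; Clause 6: 2 negative; Clause 7: 1 negative.
Total negative literal occurrences = 7.

7


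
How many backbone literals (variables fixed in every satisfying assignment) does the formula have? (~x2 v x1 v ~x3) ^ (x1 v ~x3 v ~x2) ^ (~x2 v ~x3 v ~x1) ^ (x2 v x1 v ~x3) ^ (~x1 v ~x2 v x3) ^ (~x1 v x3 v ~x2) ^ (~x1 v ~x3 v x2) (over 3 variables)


Find all satisfying assignments: 3 model(s).
Check which variables have the same value in every model.
Fixed variables: x3=F.
Backbone size = 1.

1
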